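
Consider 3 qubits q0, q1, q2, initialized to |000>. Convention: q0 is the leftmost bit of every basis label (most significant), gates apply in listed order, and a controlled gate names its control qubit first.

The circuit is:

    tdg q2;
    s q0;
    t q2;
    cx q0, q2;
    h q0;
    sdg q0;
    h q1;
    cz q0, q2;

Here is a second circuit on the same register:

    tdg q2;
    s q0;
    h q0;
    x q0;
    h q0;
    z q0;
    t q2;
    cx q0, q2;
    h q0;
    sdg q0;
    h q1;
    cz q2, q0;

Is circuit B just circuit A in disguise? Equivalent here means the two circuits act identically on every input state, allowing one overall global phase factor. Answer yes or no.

Yes: on every input state the two circuits agree up to one overall phase factor.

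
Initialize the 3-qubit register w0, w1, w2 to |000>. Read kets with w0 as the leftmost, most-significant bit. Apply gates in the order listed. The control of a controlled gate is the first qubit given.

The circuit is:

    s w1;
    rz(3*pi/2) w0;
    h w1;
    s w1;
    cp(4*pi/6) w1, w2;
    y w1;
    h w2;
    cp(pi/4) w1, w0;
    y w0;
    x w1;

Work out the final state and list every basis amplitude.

After the circuit, the state carries amplitude 0 on |000>, 0 on |001>, 0 on |010>, 0 on |011>, exp(I*pi/4)/2 on |100>, exp(I*pi/4)/2 on |101>, -exp(3*I*pi/4)/2 on |110>, -exp(3*I*pi/4)/2 on |111>.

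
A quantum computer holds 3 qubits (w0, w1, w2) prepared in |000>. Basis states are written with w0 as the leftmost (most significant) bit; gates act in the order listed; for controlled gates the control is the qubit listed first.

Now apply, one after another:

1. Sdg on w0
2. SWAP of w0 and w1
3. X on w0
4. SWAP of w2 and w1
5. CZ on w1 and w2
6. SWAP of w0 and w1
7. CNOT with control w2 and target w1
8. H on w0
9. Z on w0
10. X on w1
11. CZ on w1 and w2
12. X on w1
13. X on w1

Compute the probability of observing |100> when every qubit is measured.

A full measurement returns |100> with probability 1/2.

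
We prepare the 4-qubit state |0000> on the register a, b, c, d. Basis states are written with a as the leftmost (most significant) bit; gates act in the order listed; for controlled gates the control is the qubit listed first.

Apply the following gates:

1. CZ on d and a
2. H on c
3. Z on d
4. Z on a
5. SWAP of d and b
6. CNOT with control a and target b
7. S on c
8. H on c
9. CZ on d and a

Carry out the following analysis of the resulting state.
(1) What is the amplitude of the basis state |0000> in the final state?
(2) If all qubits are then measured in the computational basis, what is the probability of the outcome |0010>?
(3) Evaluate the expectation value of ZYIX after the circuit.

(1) |0000> carries amplitude 1/2 + I/2 in the final state.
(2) Outcome |0010> occurs with probability 1/2.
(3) The expectation value of ZYIX is 0.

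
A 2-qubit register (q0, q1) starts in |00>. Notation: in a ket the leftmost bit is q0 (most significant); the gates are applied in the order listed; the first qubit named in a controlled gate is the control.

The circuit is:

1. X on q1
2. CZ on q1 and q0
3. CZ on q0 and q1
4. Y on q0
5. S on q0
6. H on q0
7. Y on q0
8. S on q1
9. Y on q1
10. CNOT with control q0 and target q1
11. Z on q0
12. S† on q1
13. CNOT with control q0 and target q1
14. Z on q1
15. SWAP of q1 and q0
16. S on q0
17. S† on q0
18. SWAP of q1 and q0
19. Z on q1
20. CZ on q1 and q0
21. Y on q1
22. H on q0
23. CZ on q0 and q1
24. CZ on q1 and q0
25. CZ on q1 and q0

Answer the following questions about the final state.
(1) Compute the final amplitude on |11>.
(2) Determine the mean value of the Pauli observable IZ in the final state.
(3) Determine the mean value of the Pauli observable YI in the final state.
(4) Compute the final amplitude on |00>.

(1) The amplitude on |11> is -1/2 + I/2.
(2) The observable IZ averages to -1.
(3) The expectation value of YI is 1.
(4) The amplitude on |00> is 0.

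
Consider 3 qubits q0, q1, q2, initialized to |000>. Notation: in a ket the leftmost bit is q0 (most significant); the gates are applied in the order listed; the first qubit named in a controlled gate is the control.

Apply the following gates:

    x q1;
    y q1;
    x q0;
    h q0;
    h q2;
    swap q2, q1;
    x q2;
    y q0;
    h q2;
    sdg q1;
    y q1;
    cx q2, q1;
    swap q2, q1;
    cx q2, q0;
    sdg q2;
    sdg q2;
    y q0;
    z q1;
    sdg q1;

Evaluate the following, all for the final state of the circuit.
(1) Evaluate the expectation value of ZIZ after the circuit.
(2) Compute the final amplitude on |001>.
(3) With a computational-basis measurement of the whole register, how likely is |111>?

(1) The observable ZIZ averages to 0.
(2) The final state's coefficient on |001> equals -sqrt(2)/4.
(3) A full measurement returns |111> with probability 1/8.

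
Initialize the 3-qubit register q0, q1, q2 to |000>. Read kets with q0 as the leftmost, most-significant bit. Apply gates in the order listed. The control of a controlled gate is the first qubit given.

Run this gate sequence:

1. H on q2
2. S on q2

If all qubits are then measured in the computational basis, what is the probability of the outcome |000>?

Outcome |000> occurs with probability 1/2.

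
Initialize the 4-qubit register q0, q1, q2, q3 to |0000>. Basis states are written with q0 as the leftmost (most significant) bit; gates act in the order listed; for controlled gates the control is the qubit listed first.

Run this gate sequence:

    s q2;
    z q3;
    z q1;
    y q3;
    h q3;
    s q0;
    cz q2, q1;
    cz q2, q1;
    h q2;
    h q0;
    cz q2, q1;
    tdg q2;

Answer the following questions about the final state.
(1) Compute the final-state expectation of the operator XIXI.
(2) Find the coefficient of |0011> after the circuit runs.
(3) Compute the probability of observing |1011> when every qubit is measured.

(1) The expectation value of XIXI is sqrt(2)/2.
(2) |0011> carries amplitude -sqrt(2)*exp(I*pi/4)/4 in the final state.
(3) A full measurement returns |1011> with probability 1/8.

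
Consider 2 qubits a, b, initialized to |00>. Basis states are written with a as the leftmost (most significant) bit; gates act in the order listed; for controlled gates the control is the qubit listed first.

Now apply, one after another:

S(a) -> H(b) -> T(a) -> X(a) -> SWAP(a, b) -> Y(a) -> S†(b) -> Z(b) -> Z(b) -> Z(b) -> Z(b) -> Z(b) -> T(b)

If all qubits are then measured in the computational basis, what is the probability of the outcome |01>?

A full measurement returns |01> with probability 1/2. Key observation: gates 8-11 undo each other exactly, leaving only the rest of the circuit to track.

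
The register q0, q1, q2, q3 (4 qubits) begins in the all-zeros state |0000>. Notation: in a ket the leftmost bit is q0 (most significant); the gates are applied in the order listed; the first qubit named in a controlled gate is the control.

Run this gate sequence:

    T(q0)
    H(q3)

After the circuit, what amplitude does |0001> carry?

The final state's coefficient on |0001> equals sqrt(2)/2.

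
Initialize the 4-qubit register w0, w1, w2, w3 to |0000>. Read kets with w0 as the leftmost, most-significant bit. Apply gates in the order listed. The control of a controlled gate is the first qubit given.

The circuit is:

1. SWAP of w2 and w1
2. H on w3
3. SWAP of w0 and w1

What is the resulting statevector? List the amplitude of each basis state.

After the circuit, the state carries amplitude sqrt(2)/2 on |0000>, sqrt(2)/2 on |0001>, and 0 on every other basis state.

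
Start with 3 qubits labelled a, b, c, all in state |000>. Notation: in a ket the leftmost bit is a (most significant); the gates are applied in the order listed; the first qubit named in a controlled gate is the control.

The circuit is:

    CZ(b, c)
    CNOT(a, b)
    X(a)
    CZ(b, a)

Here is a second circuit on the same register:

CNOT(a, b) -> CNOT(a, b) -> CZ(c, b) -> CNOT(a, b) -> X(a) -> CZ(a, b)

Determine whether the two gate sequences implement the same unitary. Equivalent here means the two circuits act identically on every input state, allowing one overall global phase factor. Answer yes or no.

Yes, they are equivalent — the unitaries differ by at most a global phase.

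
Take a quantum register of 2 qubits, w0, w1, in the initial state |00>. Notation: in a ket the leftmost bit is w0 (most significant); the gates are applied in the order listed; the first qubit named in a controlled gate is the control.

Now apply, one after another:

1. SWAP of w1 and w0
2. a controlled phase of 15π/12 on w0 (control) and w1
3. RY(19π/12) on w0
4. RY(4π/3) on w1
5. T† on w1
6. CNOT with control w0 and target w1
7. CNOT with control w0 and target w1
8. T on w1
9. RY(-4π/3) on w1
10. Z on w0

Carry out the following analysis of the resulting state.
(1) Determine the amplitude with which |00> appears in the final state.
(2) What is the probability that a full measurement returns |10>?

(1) |00> carries amplitude -sqrt(sqrt(2) + 2)/4 - sqrt(6 - 3*sqrt(2))/4 in the final state. Key observation: the block from step 4 through step 9 cancels to the identity and can be dropped.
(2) Outcome |10> occurs with probability -sqrt(6)/8 + sqrt(2)/8 + 1/2.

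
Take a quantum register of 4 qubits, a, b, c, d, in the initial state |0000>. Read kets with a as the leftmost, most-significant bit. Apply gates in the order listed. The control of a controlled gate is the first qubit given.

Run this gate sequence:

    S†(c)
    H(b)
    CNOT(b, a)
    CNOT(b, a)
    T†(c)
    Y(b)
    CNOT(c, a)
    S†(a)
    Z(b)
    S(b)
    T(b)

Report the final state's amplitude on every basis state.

After the circuit, the state carries amplitude -sqrt(2)*I/2 on |0000>, sqrt(2)*exp(I*pi/4)/2 on |0100>, and 0 on every other basis state.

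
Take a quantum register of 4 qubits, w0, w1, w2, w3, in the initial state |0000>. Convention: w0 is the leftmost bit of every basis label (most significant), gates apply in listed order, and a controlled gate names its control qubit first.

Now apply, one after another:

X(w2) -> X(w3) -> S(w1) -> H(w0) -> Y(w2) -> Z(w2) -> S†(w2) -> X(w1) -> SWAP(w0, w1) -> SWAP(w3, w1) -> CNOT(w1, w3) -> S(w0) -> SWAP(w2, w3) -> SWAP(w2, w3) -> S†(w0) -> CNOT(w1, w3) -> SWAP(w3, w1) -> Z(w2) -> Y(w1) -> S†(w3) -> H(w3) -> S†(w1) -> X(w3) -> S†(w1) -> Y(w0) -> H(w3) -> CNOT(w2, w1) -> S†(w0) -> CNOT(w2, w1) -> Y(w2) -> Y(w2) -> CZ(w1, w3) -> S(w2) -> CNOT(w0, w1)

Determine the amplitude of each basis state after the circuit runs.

After the circuit, the state carries amplitude -sqrt(2)/2 on |0001>, sqrt(2)/2 on |0101>, and 0 on every other basis state. Key observation: steps 10-17 multiply out to the identity, so the circuit reduces to the remaining gates.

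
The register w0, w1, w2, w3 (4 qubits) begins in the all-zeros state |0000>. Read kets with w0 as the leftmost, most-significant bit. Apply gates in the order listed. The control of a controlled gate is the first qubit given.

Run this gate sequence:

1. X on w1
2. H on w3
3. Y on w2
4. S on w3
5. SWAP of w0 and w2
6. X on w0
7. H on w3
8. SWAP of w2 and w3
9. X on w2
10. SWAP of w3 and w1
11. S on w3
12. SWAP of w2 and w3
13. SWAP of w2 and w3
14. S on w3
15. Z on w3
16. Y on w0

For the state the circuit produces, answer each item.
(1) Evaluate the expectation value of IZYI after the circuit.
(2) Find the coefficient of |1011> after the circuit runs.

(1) The expectation value of IZYI is 1. Key observation: the block from step 12 through step 13 cancels to the identity and can be dropped.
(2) The final state's coefficient on |1011> equals -1/2 - I/2.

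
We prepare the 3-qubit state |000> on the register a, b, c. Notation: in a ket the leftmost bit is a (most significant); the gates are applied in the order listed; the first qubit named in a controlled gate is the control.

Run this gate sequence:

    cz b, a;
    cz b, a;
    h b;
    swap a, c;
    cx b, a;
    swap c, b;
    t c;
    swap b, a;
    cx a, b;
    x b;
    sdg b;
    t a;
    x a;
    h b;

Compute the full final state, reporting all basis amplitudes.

The resulting statevector has amplitude 0 on |000>, 0 on |001>, 0 on |010>, 0 on |011>, -I/2 on |100>, exp(I*pi/4)/2 on |101>, I/2 on |110>, exp(I*pi/4)/2 on |111>.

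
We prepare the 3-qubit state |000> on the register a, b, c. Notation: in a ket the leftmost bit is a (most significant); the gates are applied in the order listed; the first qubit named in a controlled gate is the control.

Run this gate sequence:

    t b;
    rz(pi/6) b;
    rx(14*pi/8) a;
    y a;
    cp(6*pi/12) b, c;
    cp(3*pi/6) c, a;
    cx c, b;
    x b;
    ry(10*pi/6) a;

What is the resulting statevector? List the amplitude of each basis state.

The resulting statevector has amplitude -sqrt(6 - 3*sqrt(2))*exp(11*I*pi/12)/4 + sqrt(sqrt(2) + 2)*exp(5*I*pi/12)/4 on |010>, sqrt(2 - sqrt(2))*exp(11*I*pi/12)/4 + sqrt(3*sqrt(2) + 6)*exp(5*I*pi/12)/4 on |110>, and 0 on every other basis state.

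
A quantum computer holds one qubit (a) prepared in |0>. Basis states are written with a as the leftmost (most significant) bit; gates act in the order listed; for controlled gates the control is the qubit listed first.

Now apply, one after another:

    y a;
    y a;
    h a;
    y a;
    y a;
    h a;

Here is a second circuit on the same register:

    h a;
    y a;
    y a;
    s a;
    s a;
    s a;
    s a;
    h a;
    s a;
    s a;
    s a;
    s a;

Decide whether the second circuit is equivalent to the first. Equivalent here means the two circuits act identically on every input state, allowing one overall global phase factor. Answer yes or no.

Yes, they are equivalent — the unitaries differ by at most a global phase.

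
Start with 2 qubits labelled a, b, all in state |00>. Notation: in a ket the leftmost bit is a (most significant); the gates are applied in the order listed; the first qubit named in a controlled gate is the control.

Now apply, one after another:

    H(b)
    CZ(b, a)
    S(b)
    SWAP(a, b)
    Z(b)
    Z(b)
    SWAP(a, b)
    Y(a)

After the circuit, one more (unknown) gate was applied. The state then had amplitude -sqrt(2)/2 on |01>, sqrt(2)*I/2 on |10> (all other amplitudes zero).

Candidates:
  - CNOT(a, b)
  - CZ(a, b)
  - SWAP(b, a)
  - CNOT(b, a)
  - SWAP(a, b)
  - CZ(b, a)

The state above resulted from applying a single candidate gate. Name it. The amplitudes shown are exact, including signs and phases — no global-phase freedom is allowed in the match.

The applied gate was CNOT(b, a). Key observation: steps 4-7 multiply out to the identity, so the circuit reduces to the remaining gates.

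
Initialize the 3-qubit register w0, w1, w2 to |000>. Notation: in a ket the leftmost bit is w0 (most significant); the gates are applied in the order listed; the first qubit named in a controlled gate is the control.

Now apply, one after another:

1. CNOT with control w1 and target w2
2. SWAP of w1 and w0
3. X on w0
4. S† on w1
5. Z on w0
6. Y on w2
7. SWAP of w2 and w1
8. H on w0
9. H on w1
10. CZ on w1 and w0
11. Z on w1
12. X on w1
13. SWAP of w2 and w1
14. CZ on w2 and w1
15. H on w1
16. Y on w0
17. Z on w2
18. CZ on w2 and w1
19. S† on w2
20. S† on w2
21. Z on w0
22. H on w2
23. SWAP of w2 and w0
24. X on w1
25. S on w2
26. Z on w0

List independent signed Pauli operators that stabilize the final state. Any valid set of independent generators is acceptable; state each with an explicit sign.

The stabilizer group can be generated by -XIY, +IXY, +ZZZ, among other valid generating sets.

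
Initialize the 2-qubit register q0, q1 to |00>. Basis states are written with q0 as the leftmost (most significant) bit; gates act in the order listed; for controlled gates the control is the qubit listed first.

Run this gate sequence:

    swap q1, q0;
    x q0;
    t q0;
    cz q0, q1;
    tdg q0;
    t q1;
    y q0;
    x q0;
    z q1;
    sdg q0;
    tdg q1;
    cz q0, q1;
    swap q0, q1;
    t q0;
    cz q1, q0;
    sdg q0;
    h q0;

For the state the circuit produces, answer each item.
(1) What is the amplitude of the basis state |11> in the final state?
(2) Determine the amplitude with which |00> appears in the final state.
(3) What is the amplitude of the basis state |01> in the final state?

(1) The final state's coefficient on |11> equals -sqrt(2)/2.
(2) The amplitude on |00> is 0.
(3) The final state's coefficient on |01> equals -sqrt(2)/2.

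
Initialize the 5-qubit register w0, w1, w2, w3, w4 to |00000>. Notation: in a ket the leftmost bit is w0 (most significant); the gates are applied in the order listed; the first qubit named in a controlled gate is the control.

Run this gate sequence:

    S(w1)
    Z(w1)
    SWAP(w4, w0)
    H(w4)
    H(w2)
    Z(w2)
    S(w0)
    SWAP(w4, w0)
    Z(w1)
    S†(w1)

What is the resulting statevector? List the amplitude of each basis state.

The final amplitudes are 1/2 on |00000>, -1/2 on |00100>, 1/2 on |10000>, -1/2 on |10100>, and 0 on every other basis state.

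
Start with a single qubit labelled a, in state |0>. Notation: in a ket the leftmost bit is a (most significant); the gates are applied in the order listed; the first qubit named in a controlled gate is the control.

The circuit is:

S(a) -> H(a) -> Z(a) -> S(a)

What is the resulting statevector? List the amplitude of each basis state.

The resulting statevector has amplitude sqrt(2)/2 on |0>, -sqrt(2)*I/2 on |1>.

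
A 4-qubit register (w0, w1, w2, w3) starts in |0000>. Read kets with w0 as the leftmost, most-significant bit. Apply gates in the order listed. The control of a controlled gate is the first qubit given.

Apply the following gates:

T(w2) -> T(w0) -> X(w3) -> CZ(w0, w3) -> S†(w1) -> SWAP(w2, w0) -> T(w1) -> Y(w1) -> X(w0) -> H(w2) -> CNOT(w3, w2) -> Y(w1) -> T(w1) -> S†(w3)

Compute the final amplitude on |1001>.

The final state's coefficient on |1001> equals -sqrt(2)*I/2.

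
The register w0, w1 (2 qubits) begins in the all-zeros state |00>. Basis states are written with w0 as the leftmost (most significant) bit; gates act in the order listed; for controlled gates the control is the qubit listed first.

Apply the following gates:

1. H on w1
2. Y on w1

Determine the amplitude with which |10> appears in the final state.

The final state's coefficient on |10> equals 0.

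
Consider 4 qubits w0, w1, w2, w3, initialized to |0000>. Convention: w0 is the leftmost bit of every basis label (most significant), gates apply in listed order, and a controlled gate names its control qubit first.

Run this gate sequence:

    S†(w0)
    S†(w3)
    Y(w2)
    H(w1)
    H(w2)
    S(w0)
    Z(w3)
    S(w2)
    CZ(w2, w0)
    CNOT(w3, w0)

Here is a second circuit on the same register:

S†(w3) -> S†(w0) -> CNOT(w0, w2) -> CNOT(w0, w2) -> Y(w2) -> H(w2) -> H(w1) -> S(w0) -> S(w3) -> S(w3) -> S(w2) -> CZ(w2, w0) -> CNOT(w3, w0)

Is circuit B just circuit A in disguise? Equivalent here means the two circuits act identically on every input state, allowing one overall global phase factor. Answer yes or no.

Yes, they are equivalent — the unitaries differ by at most a global phase.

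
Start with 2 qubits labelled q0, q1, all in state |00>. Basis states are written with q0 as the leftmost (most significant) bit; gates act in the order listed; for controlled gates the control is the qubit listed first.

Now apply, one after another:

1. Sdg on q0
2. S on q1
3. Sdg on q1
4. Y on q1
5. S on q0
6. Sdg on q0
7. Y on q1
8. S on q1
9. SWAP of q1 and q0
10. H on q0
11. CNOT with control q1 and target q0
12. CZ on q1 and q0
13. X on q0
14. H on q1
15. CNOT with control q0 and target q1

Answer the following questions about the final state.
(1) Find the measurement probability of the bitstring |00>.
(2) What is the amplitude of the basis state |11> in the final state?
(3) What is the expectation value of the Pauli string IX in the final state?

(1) Outcome |00> occurs with probability 1/4. Key observation: steps 3-8 multiply out to the identity, so the circuit reduces to the remaining gates.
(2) The final state's coefficient on |11> equals 1/2.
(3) The expectation value of IX is 1.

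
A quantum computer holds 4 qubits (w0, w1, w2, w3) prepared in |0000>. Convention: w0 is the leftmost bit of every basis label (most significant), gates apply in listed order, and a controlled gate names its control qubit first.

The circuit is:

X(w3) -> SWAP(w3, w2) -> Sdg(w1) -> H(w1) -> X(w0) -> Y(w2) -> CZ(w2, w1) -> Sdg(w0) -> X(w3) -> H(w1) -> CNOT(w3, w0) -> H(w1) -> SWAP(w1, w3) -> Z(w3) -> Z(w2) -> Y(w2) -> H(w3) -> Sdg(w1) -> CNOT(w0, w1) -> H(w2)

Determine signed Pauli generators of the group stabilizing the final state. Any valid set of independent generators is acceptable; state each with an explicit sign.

The stabilizer group can be generated by -IIXI, +ZIII, -IZII, -IIIZ, among other valid generating sets.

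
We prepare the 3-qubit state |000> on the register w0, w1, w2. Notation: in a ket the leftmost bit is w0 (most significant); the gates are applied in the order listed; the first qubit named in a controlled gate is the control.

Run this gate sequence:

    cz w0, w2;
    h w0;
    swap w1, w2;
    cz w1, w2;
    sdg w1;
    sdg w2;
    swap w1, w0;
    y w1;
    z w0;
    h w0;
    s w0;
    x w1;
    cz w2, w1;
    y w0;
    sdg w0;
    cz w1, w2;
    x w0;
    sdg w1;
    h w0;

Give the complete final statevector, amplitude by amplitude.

After the circuit, the state carries amplitude sqrt(2)*I/2 on |000>, -sqrt(2)/2 on |010>, and 0 on every other basis state.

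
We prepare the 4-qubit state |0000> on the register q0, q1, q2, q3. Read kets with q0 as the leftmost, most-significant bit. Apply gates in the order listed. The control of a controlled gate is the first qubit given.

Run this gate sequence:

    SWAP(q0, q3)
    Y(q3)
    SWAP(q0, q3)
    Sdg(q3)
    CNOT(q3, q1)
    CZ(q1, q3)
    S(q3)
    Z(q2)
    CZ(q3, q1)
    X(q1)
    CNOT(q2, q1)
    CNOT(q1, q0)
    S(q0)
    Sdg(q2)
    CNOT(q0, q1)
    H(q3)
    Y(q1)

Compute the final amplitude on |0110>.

The final state's coefficient on |0110> equals 0.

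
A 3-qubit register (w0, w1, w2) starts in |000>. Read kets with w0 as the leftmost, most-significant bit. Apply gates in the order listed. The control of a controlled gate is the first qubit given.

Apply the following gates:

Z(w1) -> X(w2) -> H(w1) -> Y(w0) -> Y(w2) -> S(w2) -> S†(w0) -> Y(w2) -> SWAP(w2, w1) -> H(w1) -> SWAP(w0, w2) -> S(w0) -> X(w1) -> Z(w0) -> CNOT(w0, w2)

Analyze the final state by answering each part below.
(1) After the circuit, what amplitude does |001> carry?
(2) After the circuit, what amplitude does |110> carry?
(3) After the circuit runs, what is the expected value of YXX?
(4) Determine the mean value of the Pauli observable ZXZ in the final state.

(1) The amplitude on |001> is -1/2.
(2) The final state's coefficient on |110> equals -I/2.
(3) In the final state, YXX has expectation 1.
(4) The expectation value of ZXZ is 1.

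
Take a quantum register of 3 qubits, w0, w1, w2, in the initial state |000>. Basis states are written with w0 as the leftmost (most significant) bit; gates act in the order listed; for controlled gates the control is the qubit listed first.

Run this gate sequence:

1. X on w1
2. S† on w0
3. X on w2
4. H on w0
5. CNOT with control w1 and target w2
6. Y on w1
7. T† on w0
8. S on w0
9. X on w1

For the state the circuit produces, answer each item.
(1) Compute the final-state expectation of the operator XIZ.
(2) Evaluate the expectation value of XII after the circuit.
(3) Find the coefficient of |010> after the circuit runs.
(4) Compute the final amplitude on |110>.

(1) In the final state, XIZ has expectation sqrt(2)/2.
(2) The expectation value of XII is sqrt(2)/2.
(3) The final state's coefficient on |010> equals -sqrt(2)*I/2.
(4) The amplitude on |110> is -sqrt(2)*exp(3*I*pi/4)/2.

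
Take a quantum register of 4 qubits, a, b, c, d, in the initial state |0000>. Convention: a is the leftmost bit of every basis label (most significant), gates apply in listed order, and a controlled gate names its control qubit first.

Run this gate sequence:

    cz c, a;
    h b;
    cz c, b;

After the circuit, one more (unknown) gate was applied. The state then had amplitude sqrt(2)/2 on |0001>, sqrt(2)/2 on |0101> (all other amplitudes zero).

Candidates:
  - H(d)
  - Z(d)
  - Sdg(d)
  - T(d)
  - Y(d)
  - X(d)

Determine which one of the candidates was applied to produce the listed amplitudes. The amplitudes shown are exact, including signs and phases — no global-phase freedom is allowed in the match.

The applied gate was X(d).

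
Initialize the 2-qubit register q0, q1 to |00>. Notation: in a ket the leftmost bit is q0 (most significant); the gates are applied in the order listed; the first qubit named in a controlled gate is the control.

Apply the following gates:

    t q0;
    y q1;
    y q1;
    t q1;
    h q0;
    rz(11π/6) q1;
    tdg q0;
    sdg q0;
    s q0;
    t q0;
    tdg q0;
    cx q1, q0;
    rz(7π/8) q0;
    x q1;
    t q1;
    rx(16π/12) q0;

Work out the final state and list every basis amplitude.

The resulting statevector has amplitude 0 on |00>, (-sqrt(2)*exp(3*I*pi/8) + sqrt(6)*I)*exp(25*I*pi/48)/4 on |01>, 0 on |10>, (sqrt(2) - sqrt(6)*exp(7*I*pi/8))*exp(25*I*pi/48)/4 on |11>.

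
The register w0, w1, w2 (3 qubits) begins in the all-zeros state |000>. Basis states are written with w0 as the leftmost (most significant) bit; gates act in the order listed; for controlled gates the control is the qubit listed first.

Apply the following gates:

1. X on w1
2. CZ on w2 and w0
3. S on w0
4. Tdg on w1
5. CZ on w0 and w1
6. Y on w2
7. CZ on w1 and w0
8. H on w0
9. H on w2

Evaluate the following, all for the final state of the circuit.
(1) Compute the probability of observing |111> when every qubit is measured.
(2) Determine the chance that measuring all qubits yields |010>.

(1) A full measurement returns |111> with probability 1/4.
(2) A full measurement returns |010> with probability 1/4.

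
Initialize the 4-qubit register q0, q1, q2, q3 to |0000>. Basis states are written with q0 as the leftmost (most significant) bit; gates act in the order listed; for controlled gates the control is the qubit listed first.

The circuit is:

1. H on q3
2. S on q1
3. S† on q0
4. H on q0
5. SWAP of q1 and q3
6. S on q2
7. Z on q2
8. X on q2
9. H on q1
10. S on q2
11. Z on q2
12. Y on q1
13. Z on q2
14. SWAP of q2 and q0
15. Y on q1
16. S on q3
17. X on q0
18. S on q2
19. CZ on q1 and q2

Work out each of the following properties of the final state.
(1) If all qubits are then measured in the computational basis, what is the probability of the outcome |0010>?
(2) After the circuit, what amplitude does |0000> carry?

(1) A full measurement returns |0010> with probability 1/2.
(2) |0000> carries amplitude sqrt(2)*I/2 in the final state.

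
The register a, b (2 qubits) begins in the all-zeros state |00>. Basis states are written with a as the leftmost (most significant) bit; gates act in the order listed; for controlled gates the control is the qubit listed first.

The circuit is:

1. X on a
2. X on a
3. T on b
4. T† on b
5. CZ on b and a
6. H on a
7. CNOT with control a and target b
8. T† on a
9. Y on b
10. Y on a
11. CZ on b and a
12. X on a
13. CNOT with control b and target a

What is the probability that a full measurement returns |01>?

A full measurement returns |01> with probability 0.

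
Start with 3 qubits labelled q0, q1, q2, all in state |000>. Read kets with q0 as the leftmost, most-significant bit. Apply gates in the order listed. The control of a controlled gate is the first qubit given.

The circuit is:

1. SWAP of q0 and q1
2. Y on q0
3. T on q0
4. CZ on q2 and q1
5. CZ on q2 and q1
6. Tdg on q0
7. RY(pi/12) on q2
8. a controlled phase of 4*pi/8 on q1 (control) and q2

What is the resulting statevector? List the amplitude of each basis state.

After the circuit, the state carries amplitude I*sqrt(2 - sqrt(2))/4 + I*sqrt(3*sqrt(2) + 6)/4 on |100>, -I*sqrt(6 - 3*sqrt(2))/4 + I*sqrt(sqrt(2) + 2)/4 on |101>, and 0 on every other basis state. Key observation: the block from step 3 through step 6 cancels to the identity and can be dropped.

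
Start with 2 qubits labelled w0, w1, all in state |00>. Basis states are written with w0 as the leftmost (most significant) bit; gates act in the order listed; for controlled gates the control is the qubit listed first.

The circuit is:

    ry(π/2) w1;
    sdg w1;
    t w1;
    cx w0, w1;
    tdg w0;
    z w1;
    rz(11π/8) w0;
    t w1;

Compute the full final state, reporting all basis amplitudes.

The final amplitudes are -sqrt(2)*exp(5*I*pi/16)/2 on |00>, sqrt(2)*exp(5*I*pi/16)/2 on |01>, 0 on |10>, 0 on |11>.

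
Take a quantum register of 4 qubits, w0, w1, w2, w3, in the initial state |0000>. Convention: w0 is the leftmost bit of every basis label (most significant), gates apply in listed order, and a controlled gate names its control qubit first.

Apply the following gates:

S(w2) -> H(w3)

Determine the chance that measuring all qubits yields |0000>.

A full measurement returns |0000> with probability 1/2.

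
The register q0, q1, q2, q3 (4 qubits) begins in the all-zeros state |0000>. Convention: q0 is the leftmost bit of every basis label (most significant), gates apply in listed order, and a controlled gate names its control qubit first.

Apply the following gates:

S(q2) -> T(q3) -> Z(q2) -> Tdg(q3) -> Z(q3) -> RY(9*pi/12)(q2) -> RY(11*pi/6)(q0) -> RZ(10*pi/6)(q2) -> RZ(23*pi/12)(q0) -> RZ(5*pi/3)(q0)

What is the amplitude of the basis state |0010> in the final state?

The amplitude on |0010> is sqrt(sqrt(2) + 2)*(sqrt(2) + sqrt(6))*exp(I*pi/24)/8.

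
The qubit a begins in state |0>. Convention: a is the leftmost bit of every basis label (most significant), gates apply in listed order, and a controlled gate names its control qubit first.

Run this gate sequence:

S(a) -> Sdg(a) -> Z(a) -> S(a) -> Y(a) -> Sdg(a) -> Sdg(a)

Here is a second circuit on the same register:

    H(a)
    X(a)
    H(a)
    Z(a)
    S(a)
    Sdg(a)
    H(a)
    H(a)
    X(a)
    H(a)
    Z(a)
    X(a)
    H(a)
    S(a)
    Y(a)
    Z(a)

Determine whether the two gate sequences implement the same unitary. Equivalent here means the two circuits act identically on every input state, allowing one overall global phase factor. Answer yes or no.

Yes: on every input state the two circuits agree up to one overall phase factor.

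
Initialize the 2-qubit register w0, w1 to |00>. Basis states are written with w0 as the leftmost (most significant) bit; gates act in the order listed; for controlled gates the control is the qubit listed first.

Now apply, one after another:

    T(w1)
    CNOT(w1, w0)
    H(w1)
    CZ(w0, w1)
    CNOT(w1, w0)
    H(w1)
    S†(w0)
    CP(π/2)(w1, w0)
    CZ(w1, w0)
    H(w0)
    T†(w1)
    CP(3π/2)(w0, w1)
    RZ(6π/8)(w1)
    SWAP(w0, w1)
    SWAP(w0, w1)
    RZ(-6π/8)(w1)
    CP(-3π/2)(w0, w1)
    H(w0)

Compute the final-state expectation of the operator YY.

The observable YY averages to 0. Key observation: steps 12-17 multiply out to the identity, so the circuit reduces to the remaining gates.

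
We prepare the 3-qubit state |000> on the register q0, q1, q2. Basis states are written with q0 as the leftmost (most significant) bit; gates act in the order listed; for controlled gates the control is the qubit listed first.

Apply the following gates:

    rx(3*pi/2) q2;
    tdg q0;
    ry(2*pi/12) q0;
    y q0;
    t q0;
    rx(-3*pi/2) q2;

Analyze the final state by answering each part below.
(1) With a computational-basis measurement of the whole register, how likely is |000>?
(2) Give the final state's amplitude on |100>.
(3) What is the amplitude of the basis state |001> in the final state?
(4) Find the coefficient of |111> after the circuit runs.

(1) A full measurement returns |000> with probability 1/2 - sqrt(3)/4.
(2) The final state's coefficient on |100> equals (sqrt(2) + sqrt(6))*exp(3*I*pi/4)/4.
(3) The amplitude on |001> is 0.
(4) The final state's coefficient on |111> equals 0.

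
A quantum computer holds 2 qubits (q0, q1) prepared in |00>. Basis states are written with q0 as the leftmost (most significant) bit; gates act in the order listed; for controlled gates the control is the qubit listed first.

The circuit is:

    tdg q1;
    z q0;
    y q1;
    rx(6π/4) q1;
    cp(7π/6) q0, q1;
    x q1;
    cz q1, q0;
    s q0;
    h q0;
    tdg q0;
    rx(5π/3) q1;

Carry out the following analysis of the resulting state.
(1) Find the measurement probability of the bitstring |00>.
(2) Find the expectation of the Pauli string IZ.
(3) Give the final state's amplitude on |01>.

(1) Outcome |00> occurs with probability 1/4 - sqrt(3)/8.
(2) In the final state, IZ has expectation -sqrt(3)/2.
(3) |01> carries amplitude -sqrt(3)/4 - 1/4 in the final state.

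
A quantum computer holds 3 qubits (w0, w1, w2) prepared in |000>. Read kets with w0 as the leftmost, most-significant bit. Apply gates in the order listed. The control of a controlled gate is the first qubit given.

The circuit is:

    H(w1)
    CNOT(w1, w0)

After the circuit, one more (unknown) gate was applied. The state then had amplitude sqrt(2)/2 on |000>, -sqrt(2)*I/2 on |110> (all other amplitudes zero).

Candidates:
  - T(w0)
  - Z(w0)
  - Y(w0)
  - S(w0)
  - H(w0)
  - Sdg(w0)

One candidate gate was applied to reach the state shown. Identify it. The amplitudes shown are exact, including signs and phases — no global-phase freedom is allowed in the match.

It was Sdg(w0) that produced the state shown.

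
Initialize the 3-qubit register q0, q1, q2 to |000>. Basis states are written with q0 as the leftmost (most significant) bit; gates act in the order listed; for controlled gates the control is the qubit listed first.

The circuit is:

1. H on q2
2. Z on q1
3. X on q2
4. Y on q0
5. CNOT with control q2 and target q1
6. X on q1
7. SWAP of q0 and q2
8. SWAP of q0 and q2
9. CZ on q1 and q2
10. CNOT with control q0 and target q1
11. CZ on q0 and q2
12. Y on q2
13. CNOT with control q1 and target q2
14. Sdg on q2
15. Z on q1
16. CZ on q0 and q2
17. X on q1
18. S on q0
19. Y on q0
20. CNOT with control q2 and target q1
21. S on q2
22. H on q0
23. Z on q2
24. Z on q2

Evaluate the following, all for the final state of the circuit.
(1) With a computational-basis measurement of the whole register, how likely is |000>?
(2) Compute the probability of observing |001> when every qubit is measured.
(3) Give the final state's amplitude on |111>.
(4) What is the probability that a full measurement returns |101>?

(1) Outcome |000> occurs with probability 0.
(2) The probability of measuring |001> is 1/4.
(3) The amplitude on |111> is -1/2.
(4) A full measurement returns |101> with probability 1/4.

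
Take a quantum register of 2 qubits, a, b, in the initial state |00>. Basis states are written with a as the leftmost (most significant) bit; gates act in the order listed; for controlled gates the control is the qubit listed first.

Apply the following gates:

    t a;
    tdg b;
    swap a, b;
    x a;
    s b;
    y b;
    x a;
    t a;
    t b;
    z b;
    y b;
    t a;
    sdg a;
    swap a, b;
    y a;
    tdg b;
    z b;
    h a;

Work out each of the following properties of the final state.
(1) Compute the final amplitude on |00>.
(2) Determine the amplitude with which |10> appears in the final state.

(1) |00> carries amplitude -sqrt(2)*exp(3*I*pi/4)/2 in the final state.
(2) The final state's coefficient on |10> equals sqrt(2)*exp(3*I*pi/4)/2.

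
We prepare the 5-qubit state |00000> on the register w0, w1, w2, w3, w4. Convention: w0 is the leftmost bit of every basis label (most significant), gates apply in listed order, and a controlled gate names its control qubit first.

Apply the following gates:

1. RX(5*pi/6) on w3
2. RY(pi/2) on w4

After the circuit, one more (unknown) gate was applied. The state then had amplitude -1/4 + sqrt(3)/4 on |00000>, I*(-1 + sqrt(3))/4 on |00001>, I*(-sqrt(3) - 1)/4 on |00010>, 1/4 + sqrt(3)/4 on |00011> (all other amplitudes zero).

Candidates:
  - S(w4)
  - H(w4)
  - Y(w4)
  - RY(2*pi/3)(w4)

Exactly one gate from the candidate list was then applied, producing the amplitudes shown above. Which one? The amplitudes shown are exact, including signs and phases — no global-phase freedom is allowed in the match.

It was S(w4) that produced the state shown.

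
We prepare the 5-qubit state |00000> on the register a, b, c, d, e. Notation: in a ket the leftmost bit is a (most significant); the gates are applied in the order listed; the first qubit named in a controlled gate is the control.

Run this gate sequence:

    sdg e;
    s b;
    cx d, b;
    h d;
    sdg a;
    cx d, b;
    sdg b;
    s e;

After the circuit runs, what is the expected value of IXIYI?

The expectation value of IXIYI is -1.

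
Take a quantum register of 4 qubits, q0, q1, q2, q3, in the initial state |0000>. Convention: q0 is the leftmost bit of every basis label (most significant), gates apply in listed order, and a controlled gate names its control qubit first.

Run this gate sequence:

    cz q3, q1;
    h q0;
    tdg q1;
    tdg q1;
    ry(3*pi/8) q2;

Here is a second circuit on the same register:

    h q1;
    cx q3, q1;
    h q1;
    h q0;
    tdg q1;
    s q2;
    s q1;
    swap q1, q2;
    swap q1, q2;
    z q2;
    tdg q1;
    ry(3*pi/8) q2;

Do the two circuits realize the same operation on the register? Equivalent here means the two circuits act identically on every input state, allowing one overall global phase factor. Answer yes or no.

No, they are not equivalent — no single phase factor reconciles the two unitaries.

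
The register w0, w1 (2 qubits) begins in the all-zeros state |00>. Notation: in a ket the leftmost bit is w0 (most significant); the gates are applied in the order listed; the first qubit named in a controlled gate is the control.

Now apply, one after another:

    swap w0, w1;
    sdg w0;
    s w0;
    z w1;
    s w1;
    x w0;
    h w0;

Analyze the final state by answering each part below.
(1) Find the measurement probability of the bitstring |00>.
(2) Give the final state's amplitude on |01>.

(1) A full measurement returns |00> with probability 1/2.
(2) The final state's coefficient on |01> equals 0.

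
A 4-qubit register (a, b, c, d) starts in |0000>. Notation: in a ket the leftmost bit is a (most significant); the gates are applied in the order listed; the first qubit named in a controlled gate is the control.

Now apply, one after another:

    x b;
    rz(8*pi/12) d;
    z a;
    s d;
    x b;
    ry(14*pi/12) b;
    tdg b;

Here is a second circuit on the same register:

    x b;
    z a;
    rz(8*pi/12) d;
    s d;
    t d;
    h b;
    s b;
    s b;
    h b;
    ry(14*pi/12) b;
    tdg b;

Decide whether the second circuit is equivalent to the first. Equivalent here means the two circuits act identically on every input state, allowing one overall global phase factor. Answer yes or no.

No, they are not equivalent — no single phase factor reconciles the two unitaries.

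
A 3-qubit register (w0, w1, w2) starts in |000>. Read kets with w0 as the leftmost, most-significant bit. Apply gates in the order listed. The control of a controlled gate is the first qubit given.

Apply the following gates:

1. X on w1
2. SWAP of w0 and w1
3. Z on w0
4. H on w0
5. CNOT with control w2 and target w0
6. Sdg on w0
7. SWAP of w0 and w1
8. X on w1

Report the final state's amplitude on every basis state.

The resulting statevector has amplitude -sqrt(2)*I/2 on |000>, -sqrt(2)/2 on |010>, and 0 on every other basis state.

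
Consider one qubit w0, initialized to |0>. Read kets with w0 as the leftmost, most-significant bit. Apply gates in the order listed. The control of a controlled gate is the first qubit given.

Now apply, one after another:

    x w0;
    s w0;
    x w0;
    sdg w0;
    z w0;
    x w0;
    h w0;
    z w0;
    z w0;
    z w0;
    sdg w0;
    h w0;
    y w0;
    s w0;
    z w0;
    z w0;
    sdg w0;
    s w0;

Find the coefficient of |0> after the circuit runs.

The final state's coefficient on |0> equals 1/2 + I/2. Key observation: gates 14-17 undo each other exactly, leaving only the rest of the circuit to track.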